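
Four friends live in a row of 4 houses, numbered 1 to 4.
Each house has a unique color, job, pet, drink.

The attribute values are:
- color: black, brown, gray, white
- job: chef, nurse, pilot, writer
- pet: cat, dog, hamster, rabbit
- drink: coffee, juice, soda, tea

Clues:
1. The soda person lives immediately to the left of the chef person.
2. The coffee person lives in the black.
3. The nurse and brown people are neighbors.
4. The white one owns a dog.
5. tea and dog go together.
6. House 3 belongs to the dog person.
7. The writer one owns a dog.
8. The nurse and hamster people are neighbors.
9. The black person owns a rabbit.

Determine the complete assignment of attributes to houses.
Solution:

House | Color | Job | Pet | Drink
---------------------------------
  1   | gray | nurse | cat | soda
  2   | brown | chef | hamster | juice
  3   | white | writer | dog | tea
  4   | black | pilot | rabbit | coffee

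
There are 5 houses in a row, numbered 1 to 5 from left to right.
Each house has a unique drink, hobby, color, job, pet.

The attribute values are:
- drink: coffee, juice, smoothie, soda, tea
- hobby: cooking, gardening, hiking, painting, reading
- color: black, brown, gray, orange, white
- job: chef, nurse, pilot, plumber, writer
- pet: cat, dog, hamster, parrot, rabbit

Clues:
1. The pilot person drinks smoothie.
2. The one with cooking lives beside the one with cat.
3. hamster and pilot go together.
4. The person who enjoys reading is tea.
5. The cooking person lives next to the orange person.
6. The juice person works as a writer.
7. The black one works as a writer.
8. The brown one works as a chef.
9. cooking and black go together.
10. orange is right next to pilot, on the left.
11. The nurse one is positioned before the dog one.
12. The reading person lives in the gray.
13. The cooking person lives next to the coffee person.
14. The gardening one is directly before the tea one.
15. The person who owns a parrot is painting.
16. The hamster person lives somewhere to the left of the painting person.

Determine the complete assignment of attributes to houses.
Solution:

House | Drink | Hobby | Color | Job | Pet
-----------------------------------------
  1   | juice | cooking | black | writer | rabbit
  2   | coffee | hiking | orange | nurse | cat
  3   | smoothie | gardening | white | pilot | hamster
  4   | tea | reading | gray | plumber | dog
  5   | soda | painting | brown | chef | parrot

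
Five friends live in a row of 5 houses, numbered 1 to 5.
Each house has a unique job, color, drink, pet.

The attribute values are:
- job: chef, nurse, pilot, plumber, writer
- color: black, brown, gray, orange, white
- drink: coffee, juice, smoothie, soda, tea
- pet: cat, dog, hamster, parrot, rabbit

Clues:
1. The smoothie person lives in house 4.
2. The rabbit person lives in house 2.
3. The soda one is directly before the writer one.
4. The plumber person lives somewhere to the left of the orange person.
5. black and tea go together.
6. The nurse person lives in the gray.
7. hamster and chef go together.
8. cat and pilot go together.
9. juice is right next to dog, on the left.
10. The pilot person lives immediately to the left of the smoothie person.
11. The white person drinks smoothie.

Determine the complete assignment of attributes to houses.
Solution:

House | Job | Color | Drink | Pet
---------------------------------
  1   | nurse | gray | soda | parrot
  2   | writer | black | tea | rabbit
  3   | pilot | brown | juice | cat
  4   | plumber | white | smoothie | dog
  5   | chef | orange | coffee | hamster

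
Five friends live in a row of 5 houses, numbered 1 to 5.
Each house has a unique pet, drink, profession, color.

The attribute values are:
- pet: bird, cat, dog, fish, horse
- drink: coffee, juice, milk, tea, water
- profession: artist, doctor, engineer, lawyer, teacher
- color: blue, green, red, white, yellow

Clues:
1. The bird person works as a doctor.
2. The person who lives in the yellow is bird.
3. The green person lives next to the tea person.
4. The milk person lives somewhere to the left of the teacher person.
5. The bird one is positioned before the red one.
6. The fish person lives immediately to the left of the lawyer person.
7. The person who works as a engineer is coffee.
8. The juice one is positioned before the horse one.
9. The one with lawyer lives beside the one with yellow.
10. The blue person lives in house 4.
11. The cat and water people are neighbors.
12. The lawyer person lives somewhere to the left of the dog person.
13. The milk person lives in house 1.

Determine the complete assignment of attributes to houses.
Solution:

House | Pet | Drink | Profession | Color
----------------------------------------
  1   | fish | milk | artist | green
  2   | cat | tea | lawyer | white
  3   | bird | water | doctor | yellow
  4   | dog | juice | teacher | blue
  5   | horse | coffee | engineer | red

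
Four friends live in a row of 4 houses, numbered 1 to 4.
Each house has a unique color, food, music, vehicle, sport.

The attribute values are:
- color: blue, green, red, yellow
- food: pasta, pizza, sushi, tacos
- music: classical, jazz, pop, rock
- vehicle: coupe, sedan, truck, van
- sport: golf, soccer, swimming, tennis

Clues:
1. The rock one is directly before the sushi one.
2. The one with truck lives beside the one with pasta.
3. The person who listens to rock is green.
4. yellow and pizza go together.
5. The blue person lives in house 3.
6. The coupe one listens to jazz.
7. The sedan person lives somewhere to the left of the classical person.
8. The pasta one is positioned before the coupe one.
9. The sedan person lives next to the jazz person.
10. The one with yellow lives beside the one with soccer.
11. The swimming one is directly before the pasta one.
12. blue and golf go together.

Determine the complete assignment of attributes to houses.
Solution:

House | Color | Food | Music | Vehicle | Sport
----------------------------------------------
  1   | yellow | pizza | pop | truck | swimming
  2   | green | pasta | rock | sedan | soccer
  3   | blue | sushi | jazz | coupe | golf
  4   | red | tacos | classical | van | tennis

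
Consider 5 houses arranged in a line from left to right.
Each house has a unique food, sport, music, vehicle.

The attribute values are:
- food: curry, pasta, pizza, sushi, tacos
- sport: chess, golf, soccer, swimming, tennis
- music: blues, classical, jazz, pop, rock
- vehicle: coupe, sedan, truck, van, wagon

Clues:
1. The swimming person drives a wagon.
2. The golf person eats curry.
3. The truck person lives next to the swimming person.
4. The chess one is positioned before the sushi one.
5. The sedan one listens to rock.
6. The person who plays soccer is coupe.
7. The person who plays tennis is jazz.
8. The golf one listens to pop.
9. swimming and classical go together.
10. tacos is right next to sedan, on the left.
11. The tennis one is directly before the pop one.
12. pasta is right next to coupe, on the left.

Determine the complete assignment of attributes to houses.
Solution:

House | Food | Sport | Music | Vehicle
--------------------------------------
  1   | pizza | tennis | jazz | van
  2   | curry | golf | pop | truck
  3   | tacos | swimming | classical | wagon
  4   | pasta | chess | rock | sedan
  5   | sushi | soccer | blues | coupe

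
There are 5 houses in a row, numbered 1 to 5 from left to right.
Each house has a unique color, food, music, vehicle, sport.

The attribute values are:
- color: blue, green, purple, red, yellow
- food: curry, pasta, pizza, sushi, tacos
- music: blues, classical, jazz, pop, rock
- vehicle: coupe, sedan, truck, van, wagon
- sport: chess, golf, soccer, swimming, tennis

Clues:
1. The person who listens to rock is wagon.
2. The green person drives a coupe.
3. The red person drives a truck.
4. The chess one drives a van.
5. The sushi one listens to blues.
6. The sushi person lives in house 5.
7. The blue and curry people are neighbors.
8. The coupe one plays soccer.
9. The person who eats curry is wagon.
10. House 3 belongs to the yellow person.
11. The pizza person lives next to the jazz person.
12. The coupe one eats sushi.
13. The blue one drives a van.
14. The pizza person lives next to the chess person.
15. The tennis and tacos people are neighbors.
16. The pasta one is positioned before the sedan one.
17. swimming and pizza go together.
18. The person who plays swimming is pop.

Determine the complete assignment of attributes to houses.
Solution:

House | Color | Food | Music | Vehicle | Sport
----------------------------------------------
  1   | red | pizza | pop | truck | swimming
  2   | blue | pasta | jazz | van | chess
  3   | yellow | curry | rock | wagon | tennis
  4   | purple | tacos | classical | sedan | golf
  5   | green | sushi | blues | coupe | soccer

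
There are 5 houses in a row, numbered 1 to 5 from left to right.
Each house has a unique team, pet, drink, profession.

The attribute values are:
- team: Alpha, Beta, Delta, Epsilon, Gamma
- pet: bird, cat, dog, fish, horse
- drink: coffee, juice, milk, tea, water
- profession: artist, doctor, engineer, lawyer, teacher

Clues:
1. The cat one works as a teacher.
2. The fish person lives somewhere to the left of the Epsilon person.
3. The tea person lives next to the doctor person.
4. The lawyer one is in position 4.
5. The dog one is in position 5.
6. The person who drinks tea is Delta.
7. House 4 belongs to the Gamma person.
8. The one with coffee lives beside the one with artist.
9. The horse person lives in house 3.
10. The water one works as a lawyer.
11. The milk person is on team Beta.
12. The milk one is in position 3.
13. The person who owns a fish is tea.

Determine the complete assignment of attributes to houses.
Solution:

House | Team | Pet | Drink | Profession
---------------------------------------
  1   | Alpha | cat | coffee | teacher
  2   | Delta | fish | tea | artist
  3   | Beta | horse | milk | doctor
  4   | Gamma | bird | water | lawyer
  5   | Epsilon | dog | juice | engineer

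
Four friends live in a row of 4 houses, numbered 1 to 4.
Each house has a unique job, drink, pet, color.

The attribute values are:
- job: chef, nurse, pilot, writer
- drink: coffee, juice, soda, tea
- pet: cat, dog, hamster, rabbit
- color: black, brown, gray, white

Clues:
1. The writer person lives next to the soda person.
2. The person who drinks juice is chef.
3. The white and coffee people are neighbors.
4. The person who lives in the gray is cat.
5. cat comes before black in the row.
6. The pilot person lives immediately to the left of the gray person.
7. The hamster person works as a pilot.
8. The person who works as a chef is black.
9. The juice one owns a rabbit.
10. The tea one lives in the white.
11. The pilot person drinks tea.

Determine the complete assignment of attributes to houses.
Solution:

House | Job | Drink | Pet | Color
---------------------------------
  1   | pilot | tea | hamster | white
  2   | writer | coffee | cat | gray
  3   | nurse | soda | dog | brown
  4   | chef | juice | rabbit | black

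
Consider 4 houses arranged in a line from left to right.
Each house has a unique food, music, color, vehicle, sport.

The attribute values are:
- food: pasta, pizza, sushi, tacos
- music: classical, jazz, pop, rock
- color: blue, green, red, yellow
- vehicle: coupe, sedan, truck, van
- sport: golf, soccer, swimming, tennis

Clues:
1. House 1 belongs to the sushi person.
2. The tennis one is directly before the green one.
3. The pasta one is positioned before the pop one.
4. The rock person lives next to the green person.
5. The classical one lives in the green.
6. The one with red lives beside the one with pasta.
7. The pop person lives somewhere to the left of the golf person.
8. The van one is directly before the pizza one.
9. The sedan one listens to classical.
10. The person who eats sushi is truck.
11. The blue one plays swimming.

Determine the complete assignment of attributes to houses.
Solution:

House | Food | Music | Color | Vehicle | Sport
----------------------------------------------
  1   | sushi | rock | red | truck | tennis
  2   | pasta | classical | green | sedan | soccer
  3   | tacos | pop | blue | van | swimming
  4   | pizza | jazz | yellow | coupe | golf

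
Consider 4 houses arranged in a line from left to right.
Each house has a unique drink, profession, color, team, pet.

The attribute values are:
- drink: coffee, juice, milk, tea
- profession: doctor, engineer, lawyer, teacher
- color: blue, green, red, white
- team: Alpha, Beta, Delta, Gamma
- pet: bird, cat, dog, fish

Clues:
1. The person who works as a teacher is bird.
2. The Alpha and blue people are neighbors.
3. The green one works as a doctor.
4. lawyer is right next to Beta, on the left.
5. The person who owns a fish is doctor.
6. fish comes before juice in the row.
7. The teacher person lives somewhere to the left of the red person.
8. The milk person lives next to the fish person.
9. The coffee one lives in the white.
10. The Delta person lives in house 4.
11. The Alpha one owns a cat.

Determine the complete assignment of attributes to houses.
Solution:

House | Drink | Profession | Color | Team | Pet
-----------------------------------------------
  1   | coffee | lawyer | white | Alpha | cat
  2   | milk | teacher | blue | Beta | bird
  3   | tea | doctor | green | Gamma | fish
  4   | juice | engineer | red | Delta | dog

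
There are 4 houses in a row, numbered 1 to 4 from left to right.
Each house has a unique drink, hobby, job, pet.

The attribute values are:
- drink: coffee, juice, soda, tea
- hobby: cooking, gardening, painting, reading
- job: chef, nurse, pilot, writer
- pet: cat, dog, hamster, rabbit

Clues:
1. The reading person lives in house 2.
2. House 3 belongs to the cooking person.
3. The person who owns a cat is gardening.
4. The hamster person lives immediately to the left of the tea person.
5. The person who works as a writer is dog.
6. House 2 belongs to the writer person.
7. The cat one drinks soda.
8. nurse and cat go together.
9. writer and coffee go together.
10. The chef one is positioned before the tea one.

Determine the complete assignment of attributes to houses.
Solution:

House | Drink | Hobby | Job | Pet
---------------------------------
  1   | soda | gardening | nurse | cat
  2   | coffee | reading | writer | dog
  3   | juice | cooking | chef | hamster
  4   | tea | painting | pilot | rabbit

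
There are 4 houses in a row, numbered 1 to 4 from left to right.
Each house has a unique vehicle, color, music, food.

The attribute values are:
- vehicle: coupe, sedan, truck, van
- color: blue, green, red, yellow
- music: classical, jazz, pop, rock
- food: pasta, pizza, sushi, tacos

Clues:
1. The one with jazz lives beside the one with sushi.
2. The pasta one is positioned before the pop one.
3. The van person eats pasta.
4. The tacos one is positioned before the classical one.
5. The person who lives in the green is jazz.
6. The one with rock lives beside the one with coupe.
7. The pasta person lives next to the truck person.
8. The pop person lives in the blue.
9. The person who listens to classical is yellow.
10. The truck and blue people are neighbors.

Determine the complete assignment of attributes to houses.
Solution:

House | Vehicle | Color | Music | Food
--------------------------------------
  1   | van | green | jazz | pasta
  2   | truck | red | rock | sushi
  3   | coupe | blue | pop | tacos
  4   | sedan | yellow | classical | pizza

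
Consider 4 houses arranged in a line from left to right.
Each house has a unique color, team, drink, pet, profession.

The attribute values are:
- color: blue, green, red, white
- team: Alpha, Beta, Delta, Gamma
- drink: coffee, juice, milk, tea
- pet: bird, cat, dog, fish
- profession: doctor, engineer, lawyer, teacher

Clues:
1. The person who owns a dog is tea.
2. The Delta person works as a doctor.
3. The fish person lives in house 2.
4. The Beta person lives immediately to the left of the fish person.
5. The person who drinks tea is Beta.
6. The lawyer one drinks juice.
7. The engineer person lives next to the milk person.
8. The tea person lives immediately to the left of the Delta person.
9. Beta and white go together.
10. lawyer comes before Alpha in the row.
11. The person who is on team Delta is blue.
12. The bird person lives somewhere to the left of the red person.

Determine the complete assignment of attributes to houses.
Solution:

House | Color | Team | Drink | Pet | Profession
-----------------------------------------------
  1   | white | Beta | tea | dog | engineer
  2   | blue | Delta | milk | fish | doctor
  3   | green | Gamma | juice | bird | lawyer
  4   | red | Alpha | coffee | cat | teacher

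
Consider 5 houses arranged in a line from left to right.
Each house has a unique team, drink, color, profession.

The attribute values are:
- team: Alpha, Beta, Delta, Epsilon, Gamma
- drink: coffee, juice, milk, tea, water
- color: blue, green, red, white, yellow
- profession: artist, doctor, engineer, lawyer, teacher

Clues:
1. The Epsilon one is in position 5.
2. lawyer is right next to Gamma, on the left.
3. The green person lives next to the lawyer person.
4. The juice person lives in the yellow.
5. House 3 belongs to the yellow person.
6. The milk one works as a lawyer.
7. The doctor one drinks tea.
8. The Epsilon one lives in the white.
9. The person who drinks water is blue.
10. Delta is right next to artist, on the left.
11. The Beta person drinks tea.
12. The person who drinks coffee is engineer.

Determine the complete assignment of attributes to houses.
Solution:

House | Team | Drink | Color | Profession
-----------------------------------------
  1   | Beta | tea | green | doctor
  2   | Delta | milk | red | lawyer
  3   | Gamma | juice | yellow | artist
  4   | Alpha | water | blue | teacher
  5   | Epsilon | coffee | white | engineer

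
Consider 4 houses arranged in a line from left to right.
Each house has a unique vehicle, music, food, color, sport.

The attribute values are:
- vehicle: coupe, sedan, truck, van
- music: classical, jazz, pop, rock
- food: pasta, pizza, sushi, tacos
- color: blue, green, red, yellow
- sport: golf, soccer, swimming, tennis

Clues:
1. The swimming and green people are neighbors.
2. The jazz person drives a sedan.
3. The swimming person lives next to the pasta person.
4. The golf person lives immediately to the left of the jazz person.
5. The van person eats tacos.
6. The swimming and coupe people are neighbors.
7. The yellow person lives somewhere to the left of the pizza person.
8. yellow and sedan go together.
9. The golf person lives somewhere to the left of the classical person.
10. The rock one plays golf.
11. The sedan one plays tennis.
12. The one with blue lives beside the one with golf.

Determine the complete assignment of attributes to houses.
Solution:

House | Vehicle | Music | Food | Color | Sport
----------------------------------------------
  1   | van | pop | tacos | blue | swimming
  2   | coupe | rock | pasta | green | golf
  3   | sedan | jazz | sushi | yellow | tennis
  4   | truck | classical | pizza | red | soccer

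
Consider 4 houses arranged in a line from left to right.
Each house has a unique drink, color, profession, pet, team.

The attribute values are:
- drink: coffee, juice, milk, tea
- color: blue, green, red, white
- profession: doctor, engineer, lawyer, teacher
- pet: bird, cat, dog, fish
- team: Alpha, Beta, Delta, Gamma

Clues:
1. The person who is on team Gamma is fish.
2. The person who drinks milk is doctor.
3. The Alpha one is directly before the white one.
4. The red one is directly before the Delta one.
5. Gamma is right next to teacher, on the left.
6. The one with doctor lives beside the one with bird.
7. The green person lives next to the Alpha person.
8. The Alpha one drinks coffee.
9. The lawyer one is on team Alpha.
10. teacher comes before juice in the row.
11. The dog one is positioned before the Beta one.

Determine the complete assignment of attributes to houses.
Solution:

House | Drink | Color | Profession | Pet | Team
-----------------------------------------------
  1   | milk | red | doctor | fish | Gamma
  2   | tea | green | teacher | bird | Delta
  3   | coffee | blue | lawyer | dog | Alpha
  4   | juice | white | engineer | cat | Beta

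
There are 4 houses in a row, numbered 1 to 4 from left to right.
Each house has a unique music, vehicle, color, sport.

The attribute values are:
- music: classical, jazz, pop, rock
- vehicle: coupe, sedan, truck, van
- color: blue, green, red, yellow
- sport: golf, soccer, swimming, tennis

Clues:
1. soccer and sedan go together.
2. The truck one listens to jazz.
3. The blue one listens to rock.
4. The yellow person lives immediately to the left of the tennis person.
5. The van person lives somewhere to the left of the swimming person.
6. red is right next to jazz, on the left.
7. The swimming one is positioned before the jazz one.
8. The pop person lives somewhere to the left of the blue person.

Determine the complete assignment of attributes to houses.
Solution:

House | Music | Vehicle | Color | Sport
---------------------------------------
  1   | pop | sedan | yellow | soccer
  2   | rock | van | blue | tennis
  3   | classical | coupe | red | swimming
  4   | jazz | truck | green | golf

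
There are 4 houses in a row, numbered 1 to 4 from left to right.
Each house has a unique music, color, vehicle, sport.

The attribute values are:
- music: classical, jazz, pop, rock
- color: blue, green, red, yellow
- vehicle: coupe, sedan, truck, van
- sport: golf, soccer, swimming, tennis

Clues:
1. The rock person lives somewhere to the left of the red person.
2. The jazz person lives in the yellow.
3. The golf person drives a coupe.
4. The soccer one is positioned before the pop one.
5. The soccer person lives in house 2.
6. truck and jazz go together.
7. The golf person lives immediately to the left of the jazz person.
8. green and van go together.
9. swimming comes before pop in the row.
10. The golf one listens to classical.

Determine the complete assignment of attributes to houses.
Solution:

House | Music | Color | Vehicle | Sport
---------------------------------------
  1   | classical | blue | coupe | golf
  2   | jazz | yellow | truck | soccer
  3   | rock | green | van | swimming
  4   | pop | red | sedan | tennis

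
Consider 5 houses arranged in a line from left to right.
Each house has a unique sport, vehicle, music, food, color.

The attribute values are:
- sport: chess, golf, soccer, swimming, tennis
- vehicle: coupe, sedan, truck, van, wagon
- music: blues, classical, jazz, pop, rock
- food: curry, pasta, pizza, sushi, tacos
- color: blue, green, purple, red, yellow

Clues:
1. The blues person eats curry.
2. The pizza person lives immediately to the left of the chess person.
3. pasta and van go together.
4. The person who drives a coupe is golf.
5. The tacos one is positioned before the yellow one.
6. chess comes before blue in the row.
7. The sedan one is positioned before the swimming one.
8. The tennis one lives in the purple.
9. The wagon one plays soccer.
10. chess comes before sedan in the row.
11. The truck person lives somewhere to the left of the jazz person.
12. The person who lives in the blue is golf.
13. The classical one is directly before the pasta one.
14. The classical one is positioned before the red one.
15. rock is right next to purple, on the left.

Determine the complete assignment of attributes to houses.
Solution:

House | Sport | Vehicle | Music | Food | Color
----------------------------------------------
  1   | soccer | wagon | classical | pizza | green
  2   | chess | van | rock | pasta | red
  3   | tennis | sedan | pop | tacos | purple
  4   | swimming | truck | blues | curry | yellow
  5   | golf | coupe | jazz | sushi | blue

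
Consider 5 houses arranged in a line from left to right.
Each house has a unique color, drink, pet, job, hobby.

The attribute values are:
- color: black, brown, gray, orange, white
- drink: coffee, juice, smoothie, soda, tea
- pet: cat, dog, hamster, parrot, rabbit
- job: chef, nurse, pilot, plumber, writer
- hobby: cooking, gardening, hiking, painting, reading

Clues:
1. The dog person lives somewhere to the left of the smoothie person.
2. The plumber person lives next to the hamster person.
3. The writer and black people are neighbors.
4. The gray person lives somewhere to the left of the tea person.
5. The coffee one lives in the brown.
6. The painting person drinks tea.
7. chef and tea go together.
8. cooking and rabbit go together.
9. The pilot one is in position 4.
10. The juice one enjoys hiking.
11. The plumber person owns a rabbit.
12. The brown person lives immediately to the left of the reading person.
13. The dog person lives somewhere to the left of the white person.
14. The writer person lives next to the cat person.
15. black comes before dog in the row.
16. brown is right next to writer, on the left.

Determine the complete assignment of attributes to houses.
Solution:

House | Color | Drink | Pet | Job | Hobby
-----------------------------------------
  1   | brown | coffee | rabbit | plumber | cooking
  2   | gray | soda | hamster | writer | reading
  3   | black | tea | cat | chef | painting
  4   | orange | juice | dog | pilot | hiking
  5   | white | smoothie | parrot | nurse | gardening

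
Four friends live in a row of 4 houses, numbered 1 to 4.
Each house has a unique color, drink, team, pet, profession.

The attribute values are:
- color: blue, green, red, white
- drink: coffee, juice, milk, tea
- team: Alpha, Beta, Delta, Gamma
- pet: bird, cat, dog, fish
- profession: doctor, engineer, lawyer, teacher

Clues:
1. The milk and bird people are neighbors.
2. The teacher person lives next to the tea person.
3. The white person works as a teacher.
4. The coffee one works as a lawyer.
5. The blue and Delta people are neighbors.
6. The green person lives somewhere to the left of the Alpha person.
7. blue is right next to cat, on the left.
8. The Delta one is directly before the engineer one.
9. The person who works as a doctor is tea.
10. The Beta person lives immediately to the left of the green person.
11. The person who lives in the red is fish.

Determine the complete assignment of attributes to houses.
Solution:

House | Color | Drink | Team | Pet | Profession
-----------------------------------------------
  1   | white | milk | Gamma | dog | teacher
  2   | blue | tea | Beta | bird | doctor
  3   | green | coffee | Delta | cat | lawyer
  4   | red | juice | Alpha | fish | engineer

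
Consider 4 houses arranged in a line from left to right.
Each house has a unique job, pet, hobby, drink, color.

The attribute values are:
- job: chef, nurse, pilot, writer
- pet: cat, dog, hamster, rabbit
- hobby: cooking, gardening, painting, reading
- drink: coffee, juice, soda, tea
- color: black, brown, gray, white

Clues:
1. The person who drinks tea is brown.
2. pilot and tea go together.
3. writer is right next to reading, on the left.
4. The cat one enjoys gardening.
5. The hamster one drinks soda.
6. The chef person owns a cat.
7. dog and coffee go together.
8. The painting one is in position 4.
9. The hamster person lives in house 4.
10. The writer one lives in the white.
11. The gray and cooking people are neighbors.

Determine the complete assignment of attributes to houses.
Solution:

House | Job | Pet | Hobby | Drink | Color
-----------------------------------------
  1   | chef | cat | gardening | juice | gray
  2   | writer | dog | cooking | coffee | white
  3   | pilot | rabbit | reading | tea | brown
  4   | nurse | hamster | painting | soda | black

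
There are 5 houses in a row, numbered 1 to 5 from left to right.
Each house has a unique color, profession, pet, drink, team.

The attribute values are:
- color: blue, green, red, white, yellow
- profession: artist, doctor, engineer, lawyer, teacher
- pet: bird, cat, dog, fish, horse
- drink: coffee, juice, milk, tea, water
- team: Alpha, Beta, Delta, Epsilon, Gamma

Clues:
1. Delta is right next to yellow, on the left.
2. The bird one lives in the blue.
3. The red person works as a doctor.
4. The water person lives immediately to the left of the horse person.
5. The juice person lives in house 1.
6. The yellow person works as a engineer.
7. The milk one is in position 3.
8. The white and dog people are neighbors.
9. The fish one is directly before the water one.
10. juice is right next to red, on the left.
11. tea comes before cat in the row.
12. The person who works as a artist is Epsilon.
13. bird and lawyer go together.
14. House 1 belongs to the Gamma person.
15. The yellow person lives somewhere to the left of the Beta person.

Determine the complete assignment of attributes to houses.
Solution:

House | Color | Profession | Pet | Drink | Team
-----------------------------------------------
  1   | white | teacher | fish | juice | Gamma
  2   | red | doctor | dog | water | Delta
  3   | yellow | engineer | horse | milk | Alpha
  4   | blue | lawyer | bird | tea | Beta
  5   | green | artist | cat | coffee | Epsilon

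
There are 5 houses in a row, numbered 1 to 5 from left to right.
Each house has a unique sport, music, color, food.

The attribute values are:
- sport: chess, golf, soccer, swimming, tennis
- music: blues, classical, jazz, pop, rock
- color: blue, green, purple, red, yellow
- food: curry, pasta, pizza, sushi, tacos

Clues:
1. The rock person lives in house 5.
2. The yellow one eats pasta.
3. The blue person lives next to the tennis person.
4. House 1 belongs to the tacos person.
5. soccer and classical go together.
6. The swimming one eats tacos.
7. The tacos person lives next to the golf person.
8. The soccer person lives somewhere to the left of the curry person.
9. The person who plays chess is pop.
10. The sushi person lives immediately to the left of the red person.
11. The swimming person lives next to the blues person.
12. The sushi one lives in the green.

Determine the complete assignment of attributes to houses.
Solution:

House | Sport | Music | Color | Food
------------------------------------
  1   | swimming | jazz | purple | tacos
  2   | golf | blues | green | sushi
  3   | soccer | classical | red | pizza
  4   | chess | pop | blue | curry
  5   | tennis | rock | yellow | pasta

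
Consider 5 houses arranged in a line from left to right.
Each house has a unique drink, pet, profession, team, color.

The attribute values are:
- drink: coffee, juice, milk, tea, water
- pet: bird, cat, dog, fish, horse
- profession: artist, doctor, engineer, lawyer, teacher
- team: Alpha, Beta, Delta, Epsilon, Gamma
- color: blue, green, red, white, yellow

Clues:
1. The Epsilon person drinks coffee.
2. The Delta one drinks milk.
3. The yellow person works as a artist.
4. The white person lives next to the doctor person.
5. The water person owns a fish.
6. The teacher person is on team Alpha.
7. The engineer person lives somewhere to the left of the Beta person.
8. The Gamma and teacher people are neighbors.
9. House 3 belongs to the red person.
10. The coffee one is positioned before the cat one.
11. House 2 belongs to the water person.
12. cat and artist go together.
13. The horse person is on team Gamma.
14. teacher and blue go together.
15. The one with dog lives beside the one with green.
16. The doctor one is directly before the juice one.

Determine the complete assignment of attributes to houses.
Solution:

House | Drink | Pet | Profession | Team | Color
-----------------------------------------------
  1   | coffee | dog | engineer | Epsilon | white
  2   | water | fish | doctor | Beta | green
  3   | juice | horse | lawyer | Gamma | red
  4   | tea | bird | teacher | Alpha | blue
  5   | milk | cat | artist | Delta | yellow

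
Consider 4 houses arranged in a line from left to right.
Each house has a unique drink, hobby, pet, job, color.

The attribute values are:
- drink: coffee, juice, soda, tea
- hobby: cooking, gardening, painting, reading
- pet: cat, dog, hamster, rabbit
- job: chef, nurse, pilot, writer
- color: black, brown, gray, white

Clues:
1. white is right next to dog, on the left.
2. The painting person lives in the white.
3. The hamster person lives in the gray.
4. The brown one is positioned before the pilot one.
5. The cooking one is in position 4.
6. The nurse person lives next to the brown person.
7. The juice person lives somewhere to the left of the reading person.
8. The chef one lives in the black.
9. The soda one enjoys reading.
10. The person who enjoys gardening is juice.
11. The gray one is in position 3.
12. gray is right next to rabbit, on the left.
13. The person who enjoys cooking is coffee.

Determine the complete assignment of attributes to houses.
Solution:

House | Drink | Hobby | Pet | Job | Color
-----------------------------------------
  1   | tea | painting | cat | nurse | white
  2   | juice | gardening | dog | writer | brown
  3   | soda | reading | hamster | pilot | gray
  4   | coffee | cooking | rabbit | chef | black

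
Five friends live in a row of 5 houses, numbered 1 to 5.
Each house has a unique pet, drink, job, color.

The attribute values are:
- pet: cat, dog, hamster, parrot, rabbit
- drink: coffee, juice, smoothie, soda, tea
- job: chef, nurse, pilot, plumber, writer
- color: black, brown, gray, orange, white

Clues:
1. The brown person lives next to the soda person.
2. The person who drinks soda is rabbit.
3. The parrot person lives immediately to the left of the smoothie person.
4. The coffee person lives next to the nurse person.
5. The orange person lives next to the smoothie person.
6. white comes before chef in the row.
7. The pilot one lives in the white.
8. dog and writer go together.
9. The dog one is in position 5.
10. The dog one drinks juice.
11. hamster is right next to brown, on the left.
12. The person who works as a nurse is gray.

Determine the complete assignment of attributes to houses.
Solution:

House | Pet | Drink | Job | Color
---------------------------------
  1   | parrot | tea | plumber | orange
  2   | hamster | smoothie | pilot | white
  3   | cat | coffee | chef | brown
  4   | rabbit | soda | nurse | gray
  5   | dog | juice | writer | black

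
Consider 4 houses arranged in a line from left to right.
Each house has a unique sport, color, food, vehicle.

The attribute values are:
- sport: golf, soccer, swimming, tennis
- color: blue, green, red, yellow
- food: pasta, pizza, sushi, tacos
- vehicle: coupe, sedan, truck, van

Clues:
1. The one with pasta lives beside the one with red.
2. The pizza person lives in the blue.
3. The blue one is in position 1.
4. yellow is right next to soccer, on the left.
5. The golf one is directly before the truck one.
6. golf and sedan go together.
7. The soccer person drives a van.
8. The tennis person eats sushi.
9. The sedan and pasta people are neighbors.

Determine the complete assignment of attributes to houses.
Solution:

House | Sport | Color | Food | Vehicle
--------------------------------------
  1   | golf | blue | pizza | sedan
  2   | swimming | yellow | pasta | truck
  3   | soccer | red | tacos | van
  4   | tennis | green | sushi | coupe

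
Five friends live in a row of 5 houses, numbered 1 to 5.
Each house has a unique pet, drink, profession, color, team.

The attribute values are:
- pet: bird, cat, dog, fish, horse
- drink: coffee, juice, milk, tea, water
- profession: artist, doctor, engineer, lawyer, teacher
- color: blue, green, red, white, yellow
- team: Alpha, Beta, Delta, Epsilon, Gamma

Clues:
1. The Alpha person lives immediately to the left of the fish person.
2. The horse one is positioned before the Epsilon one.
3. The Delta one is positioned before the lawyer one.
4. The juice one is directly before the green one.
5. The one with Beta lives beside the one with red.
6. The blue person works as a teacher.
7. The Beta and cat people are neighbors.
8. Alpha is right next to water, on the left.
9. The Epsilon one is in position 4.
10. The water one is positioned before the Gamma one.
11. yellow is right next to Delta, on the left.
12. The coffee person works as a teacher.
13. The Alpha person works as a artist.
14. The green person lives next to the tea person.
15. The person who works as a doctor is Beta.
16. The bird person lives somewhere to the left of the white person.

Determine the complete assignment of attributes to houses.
Solution:

House | Pet | Drink | Profession | Color | Team
-----------------------------------------------
  1   | bird | juice | artist | yellow | Alpha
  2   | fish | water | engineer | green | Delta
  3   | horse | tea | doctor | white | Beta
  4   | cat | milk | lawyer | red | Epsilon
  5   | dog | coffee | teacher | blue | Gamma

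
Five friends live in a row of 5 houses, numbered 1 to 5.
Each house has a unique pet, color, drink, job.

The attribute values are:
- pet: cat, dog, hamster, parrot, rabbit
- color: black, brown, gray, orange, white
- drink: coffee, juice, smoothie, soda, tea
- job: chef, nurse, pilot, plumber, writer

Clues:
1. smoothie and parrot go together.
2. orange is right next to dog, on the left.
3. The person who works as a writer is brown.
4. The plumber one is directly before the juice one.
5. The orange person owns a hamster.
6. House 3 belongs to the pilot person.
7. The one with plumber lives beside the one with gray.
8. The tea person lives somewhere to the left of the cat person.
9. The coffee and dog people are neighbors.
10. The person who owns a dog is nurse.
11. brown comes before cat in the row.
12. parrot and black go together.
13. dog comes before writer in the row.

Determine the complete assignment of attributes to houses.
Solution:

House | Pet | Color | Drink | Job
---------------------------------
  1   | hamster | orange | coffee | plumber
  2   | dog | gray | juice | nurse
  3   | parrot | black | smoothie | pilot
  4   | rabbit | brown | tea | writer
  5   | cat | white | soda | chef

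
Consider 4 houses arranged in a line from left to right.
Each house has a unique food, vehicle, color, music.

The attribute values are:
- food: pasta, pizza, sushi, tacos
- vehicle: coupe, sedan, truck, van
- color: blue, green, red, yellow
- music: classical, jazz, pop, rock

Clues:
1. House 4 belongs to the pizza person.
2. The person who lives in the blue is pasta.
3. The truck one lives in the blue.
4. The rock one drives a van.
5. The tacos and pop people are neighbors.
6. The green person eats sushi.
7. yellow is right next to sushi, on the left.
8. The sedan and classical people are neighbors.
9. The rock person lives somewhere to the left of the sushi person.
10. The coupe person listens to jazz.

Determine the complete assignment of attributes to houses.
Solution:

House | Food | Vehicle | Color | Music
--------------------------------------
  1   | tacos | van | yellow | rock
  2   | sushi | sedan | green | pop
  3   | pasta | truck | blue | classical
  4   | pizza | coupe | red | jazz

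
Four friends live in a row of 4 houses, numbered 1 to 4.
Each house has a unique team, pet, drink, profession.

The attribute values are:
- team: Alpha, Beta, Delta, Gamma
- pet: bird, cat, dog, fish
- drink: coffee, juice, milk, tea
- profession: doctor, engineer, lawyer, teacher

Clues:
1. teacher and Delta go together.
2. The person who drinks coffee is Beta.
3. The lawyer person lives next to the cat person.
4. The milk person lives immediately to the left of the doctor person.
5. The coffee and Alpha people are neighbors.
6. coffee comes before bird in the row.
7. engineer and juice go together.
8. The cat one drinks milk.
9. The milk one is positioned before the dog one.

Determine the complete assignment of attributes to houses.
Solution:

House | Team | Pet | Drink | Profession
---------------------------------------
  1   | Gamma | fish | tea | lawyer
  2   | Delta | cat | milk | teacher
  3   | Beta | dog | coffee | doctor
  4   | Alpha | bird | juice | engineer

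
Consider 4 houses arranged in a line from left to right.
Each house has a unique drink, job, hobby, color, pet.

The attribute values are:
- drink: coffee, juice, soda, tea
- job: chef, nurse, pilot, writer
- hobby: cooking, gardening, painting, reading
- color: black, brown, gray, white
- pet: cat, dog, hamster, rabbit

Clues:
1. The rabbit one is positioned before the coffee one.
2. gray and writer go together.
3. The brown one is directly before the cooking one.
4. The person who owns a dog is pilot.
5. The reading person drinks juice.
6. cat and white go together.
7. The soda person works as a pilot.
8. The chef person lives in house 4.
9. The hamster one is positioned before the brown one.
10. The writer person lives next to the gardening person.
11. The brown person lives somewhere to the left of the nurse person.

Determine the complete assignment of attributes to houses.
Solution:

House | Drink | Job | Hobby | Color | Pet
-----------------------------------------
  1   | juice | writer | reading | gray | hamster
  2   | soda | pilot | gardening | brown | dog
  3   | tea | nurse | cooking | black | rabbit
  4   | coffee | chef | painting | white | cat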